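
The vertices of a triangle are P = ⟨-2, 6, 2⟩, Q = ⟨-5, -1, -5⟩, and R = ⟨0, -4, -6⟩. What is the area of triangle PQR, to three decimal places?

29.900

PQ = (-3, -7, -7),  PR = (2, -10, -8)
i: (-7)·(-8) - (-7)·(-10) = 56 - 70 = -14
j: (-7)·2 - (-3)·(-8) = -14 - 24 = -38
k: (-3)·(-10) - (-7)·2 = 30 - (-14) = 44
PQ × PR = (-14, -38, 44)
|PQ × PR| = √3576 ≈ 59.7997
area = ½ · 59.7997 ≈ 29.900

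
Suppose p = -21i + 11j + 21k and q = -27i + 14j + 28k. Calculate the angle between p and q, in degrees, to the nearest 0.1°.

p · q = (-21)·(-27) + 11·14 + 21·28 = 567 + 154 + 588 = 1309
|p|² = 441 + 121 + 441 = 1003,  |p| = √1003 ≈ 31.670175
|q|² = 729 + 196 + 784 = 1709,  |q| = √1709 ≈ 41.340053
cos θ = 1309 / (31.670175 · 41.340053) ≈ 0.99981
θ = arccos(0.99981) ≈ 1.1°

1.1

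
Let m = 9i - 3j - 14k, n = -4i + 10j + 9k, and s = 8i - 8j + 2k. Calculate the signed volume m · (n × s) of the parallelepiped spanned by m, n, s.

n × s:
i: 10·2 - 9·(-8) = 20 - (-72) = 92
j: 9·8 - (-4)·2 = 72 - (-8) = 80
k: (-4)·(-8) - 10·8 = 32 - 80 = -48
n × s = (92, 80, -48)
m · (n × s) = 9·92 + (-3)·80 + (-14)·(-48) = 828 - 240 + 672 = 1260

1260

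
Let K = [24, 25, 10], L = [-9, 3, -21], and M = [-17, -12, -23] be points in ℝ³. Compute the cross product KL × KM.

KL = (-33, -22, -31)
KM = (-41, -37, -33)
i: (-22)·(-33) - (-31)·(-37) = 726 - 1147 = -421
j: (-31)·(-41) - (-33)·(-33) = 1271 - 1089 = 182
k: (-33)·(-37) - (-22)·(-41) = 1221 - 902 = 319
KL × KM = (-421, 182, 319)

(-421, 182, 319)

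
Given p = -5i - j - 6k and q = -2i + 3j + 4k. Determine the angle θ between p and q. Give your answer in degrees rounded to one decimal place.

p · q = (-5)·(-2) + (-1)·3 + (-6)·4 = 10 - 3 - 24 = -17
|p|² = 25 + 1 + 36 = 62,  |p| = √62 ≈ 7.874008
|q|² = 4 + 9 + 16 = 29,  |q| = √29 ≈ 5.385165
cos θ = -17 / (7.874008 · 5.385165) ≈ -0.40092
θ = arccos(-0.40092) ≈ 113.6°

113.6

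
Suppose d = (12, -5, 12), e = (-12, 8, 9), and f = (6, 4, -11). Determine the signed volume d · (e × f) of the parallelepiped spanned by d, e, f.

-2250

e × f:
i: 8·(-11) - 9·4 = -88 - 36 = -124
j: 9·6 - (-12)·(-11) = 54 - 132 = -78
k: (-12)·4 - 8·6 = -48 - 48 = -96
e × f = (-124, -78, -96)
d · (e × f) = 12·(-124) + (-5)·(-78) + 12·(-96) = -1488 + 390 - 1152 = -2250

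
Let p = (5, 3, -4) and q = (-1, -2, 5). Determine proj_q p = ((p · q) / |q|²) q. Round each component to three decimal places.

p · q = 5·(-1) + 3·(-2) + (-4)·5 = -5 - 6 - 20 = -31
|q|² = 1 + 4 + 25 = 30
proj_q p = (-31/30) · (-1, -2, 5) ≈ (1.033, 2.067, -5.167)

(1.033, 2.067, -5.167)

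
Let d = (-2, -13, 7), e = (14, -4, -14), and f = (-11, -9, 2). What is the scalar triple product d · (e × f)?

e × f:
i: (-4)·2 - (-14)·(-9) = -8 - 126 = -134
j: (-14)·(-11) - 14·2 = 154 - 28 = 126
k: 14·(-9) - (-4)·(-11) = -126 - 44 = -170
e × f = (-134, 126, -170)
d · (e × f) = (-2)·(-134) + (-13)·126 + 7·(-170) = 268 - 1638 - 1190 = -2560

-2560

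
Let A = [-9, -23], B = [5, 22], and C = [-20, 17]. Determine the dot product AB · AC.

1646

AB = B − A = (14, 45)
AC = C − A = (-11, 40)
AB · AC = 14·(-11) + 45·40 = -154 + 1800 = 1646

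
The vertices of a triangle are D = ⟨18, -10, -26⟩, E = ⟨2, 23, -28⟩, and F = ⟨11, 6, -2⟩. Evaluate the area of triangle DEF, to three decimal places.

DE = (-16, 33, -2),  DF = (-7, 16, 24)
i: 33·24 - (-2)·16 = 792 - (-32) = 824
j: (-2)·(-7) - (-16)·24 = 14 - (-384) = 398
k: (-16)·16 - 33·(-7) = -256 - (-231) = -25
DE × DF = (824, 398, -25)
|DE × DF| = √838005 ≈ 915.4261
area = ½ · 915.4261 ≈ 457.713

457.713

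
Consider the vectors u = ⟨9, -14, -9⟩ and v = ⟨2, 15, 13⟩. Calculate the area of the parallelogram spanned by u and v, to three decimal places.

216.802

i: (-14)·13 - (-9)·15 = -182 - (-135) = -47
j: (-9)·2 - 9·13 = -18 - 117 = -135
k: 9·15 - (-14)·2 = 135 - (-28) = 163
u × v = (-47, -135, 163)
|u × v| = √((-47)² + (-135)² + 163²) = √47003 ≈ 216.8018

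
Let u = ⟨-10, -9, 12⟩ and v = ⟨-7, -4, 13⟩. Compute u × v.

(-69, 46, -23)

i: (-9)·13 - 12·(-4) = -117 - (-48) = -69
j: 12·(-7) - (-10)·13 = -84 - (-130) = 46
k: (-10)·(-4) - (-9)·(-7) = 40 - 63 = -23
u × v = (-69, 46, -23)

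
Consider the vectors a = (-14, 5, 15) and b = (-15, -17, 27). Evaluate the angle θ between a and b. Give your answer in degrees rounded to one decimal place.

44.6

a · b = (-14)·(-15) + 5·(-17) + 15·27 = 210 - 85 + 405 = 530
|a|² = 196 + 25 + 225 = 446,  |a| = √446 ≈ 21.118712
|b|² = 225 + 289 + 729 = 1243,  |b| = √1243 ≈ 35.256205
cos θ = 530 / (21.118712 · 35.256205) ≈ 0.71182
θ = arccos(0.71182) ≈ 44.6°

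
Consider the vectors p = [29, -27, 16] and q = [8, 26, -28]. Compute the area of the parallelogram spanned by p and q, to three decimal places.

1392.875

i: (-27)·(-28) - 16·26 = 756 - 416 = 340
j: 16·8 - 29·(-28) = 128 - (-812) = 940
k: 29·26 - (-27)·8 = 754 - (-216) = 970
p × q = (340, 940, 970)
|p × q| = √(340² + 940² + 970²) = √1940100 ≈ 1392.8747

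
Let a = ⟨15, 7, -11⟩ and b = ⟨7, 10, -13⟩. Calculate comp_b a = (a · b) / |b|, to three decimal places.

17.833

a · b = 15·7 + 7·10 + (-11)·(-13) = 105 + 70 + 143 = 318
|b| = √(49 + 100 + 169) = √318 ≈ 17.8326
comp_b a = 318 / √318 ≈ 17.833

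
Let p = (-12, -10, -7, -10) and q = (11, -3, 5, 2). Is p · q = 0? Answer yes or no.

no

p · q = (-12)·11 + (-10)·(-3) + (-7)·5 + (-10)·2 = -132 + 30 - 35 - 20 = -157
Nonzero, so the vectors are not orthogonal.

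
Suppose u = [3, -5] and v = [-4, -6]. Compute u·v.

u · v = 3·(-4) + (-5)·(-6) = -12 + 30 = 18

18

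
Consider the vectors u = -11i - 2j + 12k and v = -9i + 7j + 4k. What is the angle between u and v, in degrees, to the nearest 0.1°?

u · v = (-11)·(-9) + (-2)·7 + 12·4 = 99 - 14 + 48 = 133
|u|² = 121 + 4 + 144 = 269,  |u| = √269 ≈ 16.401219
|v|² = 81 + 49 + 16 = 146,  |v| = √146 ≈ 12.083046
cos θ = 133 / (16.401219 · 12.083046) ≈ 0.67112
θ = arccos(0.67112) ≈ 47.8°

47.8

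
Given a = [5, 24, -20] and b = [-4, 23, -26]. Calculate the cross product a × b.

(-164, 210, 211)

i: 24·(-26) - (-20)·23 = -624 - (-460) = -164
j: (-20)·(-4) - 5·(-26) = 80 - (-130) = 210
k: 5·23 - 24·(-4) = 115 - (-96) = 211
a × b = (-164, 210, 211)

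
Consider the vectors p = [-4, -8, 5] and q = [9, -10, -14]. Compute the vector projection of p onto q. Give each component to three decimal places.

(-0.621, 0.690, 0.966)

p · q = (-4)·9 + (-8)·(-10) + 5·(-14) = -36 + 80 - 70 = -26
|q|² = 81 + 100 + 196 = 377
proj_q p = (-26/377) · (9, -10, -14) ≈ (-0.621, 0.690, 0.966)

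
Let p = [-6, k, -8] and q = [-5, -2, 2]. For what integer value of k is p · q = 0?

p · q = (-6)·(-5) + k·(-2) + (-8)·2 = 14 - 2k
Set equal to 0: -2k = -14, so k = 7.

7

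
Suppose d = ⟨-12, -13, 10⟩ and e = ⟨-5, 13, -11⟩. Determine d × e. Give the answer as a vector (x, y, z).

i: (-13)·(-11) - 10·13 = 143 - 130 = 13
j: 10·(-5) - (-12)·(-11) = -50 - 132 = -182
k: (-12)·13 - (-13)·(-5) = -156 - 65 = -221
d × e = (13, -182, -221)

(13, -182, -221)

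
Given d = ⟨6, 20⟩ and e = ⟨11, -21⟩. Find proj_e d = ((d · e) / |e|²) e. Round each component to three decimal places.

(-6.929, 13.228)

d · e = 6·11 + 20·(-21) = 66 - 420 = -354
|e|² = 121 + 441 = 562
proj_e d = (-354/562) · (11, -21) ≈ (-6.929, 13.228)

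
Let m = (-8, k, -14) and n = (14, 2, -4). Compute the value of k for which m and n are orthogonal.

m · n = (-8)·14 + k·2 + (-14)·(-4) = -56 + 2k
Set equal to 0: 2k = 56, so k = 28.

28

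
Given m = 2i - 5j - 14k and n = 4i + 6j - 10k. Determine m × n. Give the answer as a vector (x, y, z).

(134, -36, 32)

i: (-5)·(-10) - (-14)·6 = 50 - (-84) = 134
j: (-14)·4 - 2·(-10) = -56 - (-20) = -36
k: 2·6 - (-5)·4 = 12 - (-20) = 32
m × n = (134, -36, 32)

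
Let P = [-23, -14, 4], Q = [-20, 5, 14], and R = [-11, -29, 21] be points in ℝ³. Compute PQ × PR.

PQ = (3, 19, 10)
PR = (12, -15, 17)
i: 19·17 - 10·(-15) = 323 - (-150) = 473
j: 10·12 - 3·17 = 120 - 51 = 69
k: 3·(-15) - 19·12 = -45 - 228 = -273
PQ × PR = (473, 69, -273)

(473, 69, -273)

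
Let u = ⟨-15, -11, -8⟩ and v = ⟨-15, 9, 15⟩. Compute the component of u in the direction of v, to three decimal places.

0.260

u · v = (-15)·(-15) + (-11)·9 + (-8)·15 = 225 - 99 - 120 = 6
|v| = √(225 + 81 + 225) = √531 ≈ 23.0434
comp_v u = 6 / √531 ≈ 0.260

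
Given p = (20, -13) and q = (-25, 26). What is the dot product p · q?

-838

p · q = 20·(-25) + (-13)·26 = -500 - 338 = -838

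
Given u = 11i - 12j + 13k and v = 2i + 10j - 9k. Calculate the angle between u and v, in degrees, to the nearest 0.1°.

139.4

u · v = 11·2 + (-12)·10 + 13·(-9) = 22 - 120 - 117 = -215
|u|² = 121 + 144 + 169 = 434,  |u| = √434 ≈ 20.832667
|v|² = 4 + 100 + 81 = 185,  |v| = √185 ≈ 13.601471
cos θ = -215 / (20.832667 · 13.601471) ≈ -0.75877
θ = arccos(-0.75877) ≈ 139.4°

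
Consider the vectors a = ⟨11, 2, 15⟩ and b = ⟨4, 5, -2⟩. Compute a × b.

(-79, 82, 47)

i: 2·(-2) - 15·5 = -4 - 75 = -79
j: 15·4 - 11·(-2) = 60 - (-22) = 82
k: 11·5 - 2·4 = 55 - 8 = 47
a × b = (-79, 82, 47)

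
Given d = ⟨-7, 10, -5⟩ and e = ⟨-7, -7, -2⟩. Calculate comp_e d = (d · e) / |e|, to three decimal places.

-1.089

d · e = (-7)·(-7) + 10·(-7) + (-5)·(-2) = 49 - 70 + 10 = -11
|e| = √(49 + 49 + 4) = √102 ≈ 10.0995
comp_e d = -11 / √102 ≈ -1.089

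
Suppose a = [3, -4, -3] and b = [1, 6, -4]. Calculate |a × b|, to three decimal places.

i: (-4)·(-4) - (-3)·6 = 16 - (-18) = 34
j: (-3)·1 - 3·(-4) = -3 - (-12) = 9
k: 3·6 - (-4)·1 = 18 - (-4) = 22
a × b = (34, 9, 22)
|a × b| = √(34² + 9² + 22²) = √1721 ≈ 41.4849

41.485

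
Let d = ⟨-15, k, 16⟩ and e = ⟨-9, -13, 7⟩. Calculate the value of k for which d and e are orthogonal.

19

d · e = (-15)·(-9) + k·(-13) + 16·7 = 247 - 13k
Set equal to 0: -13k = -247, so k = 19.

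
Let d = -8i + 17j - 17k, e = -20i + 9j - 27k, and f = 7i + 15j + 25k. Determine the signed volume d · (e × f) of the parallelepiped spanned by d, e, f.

e × f:
i: 9·25 - (-27)·15 = 225 - (-405) = 630
j: (-27)·7 - (-20)·25 = -189 - (-500) = 311
k: (-20)·15 - 9·7 = -300 - 63 = -363
e × f = (630, 311, -363)
d · (e × f) = (-8)·630 + 17·311 + (-17)·(-363) = -5040 + 5287 + 6171 = 6418

6418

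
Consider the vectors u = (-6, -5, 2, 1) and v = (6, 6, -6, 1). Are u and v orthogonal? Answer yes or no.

no

u · v = (-6)·6 + (-5)·6 + 2·(-6) + 1·1 = -36 - 30 - 12 + 1 = -77
Nonzero, so the vectors are not orthogonal.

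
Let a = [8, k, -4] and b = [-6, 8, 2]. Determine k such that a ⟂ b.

7

a · b = 8·(-6) + k·8 + (-4)·2 = -56 + 8k
Set equal to 0: 8k = 56, so k = 7.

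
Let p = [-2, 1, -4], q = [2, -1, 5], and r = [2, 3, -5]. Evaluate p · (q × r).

q × r:
i: (-1)·(-5) - 5·3 = 5 - 15 = -10
j: 5·2 - 2·(-5) = 10 - (-10) = 20
k: 2·3 - (-1)·2 = 6 - (-2) = 8
q × r = (-10, 20, 8)
p · (q × r) = (-2)·(-10) + 1·20 + (-4)·8 = 20 + 20 - 32 = 8

8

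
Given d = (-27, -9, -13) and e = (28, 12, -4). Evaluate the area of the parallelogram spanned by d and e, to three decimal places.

i: (-9)·(-4) - (-13)·12 = 36 - (-156) = 192
j: (-13)·28 - (-27)·(-4) = -364 - 108 = -472
k: (-27)·12 - (-9)·28 = -324 - (-252) = -72
d × e = (192, -472, -72)
|d × e| = √(192² + (-472)² + (-72)²) = √264832 ≈ 514.6183

514.618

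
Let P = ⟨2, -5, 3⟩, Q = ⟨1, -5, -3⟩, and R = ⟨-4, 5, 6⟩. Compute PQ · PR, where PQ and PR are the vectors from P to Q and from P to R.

PQ = Q − P = (-1, 0, -6)
PR = R − P = (-6, 10, 3)
PQ · PR = (-1)·(-6) + 0·10 + (-6)·3 = 6 + 0 - 18 = -12

-12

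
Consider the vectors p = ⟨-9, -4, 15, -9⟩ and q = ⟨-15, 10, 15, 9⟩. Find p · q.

p · q = (-9)·(-15) + (-4)·10 + 15·15 + (-9)·9 = 135 - 40 + 225 - 81 = 239

239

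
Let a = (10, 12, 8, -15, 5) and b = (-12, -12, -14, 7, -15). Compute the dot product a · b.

-556

a · b = 10·(-12) + 12·(-12) + 8·(-14) + (-15)·7 + 5·(-15) = -120 - 144 - 112 - 105 - 75 = -556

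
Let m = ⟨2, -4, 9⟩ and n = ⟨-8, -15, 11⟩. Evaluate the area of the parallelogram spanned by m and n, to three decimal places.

144.779

i: (-4)·11 - 9·(-15) = -44 - (-135) = 91
j: 9·(-8) - 2·11 = -72 - 22 = -94
k: 2·(-15) - (-4)·(-8) = -30 - 32 = -62
m × n = (91, -94, -62)
|m × n| = √(91² + (-94)² + (-62)²) = √20961 ≈ 144.7791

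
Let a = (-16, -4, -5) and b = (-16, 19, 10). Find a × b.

i: (-4)·10 - (-5)·19 = -40 - (-95) = 55
j: (-5)·(-16) - (-16)·10 = 80 - (-160) = 240
k: (-16)·19 - (-4)·(-16) = -304 - 64 = -368
a × b = (55, 240, -368)

(55, 240, -368)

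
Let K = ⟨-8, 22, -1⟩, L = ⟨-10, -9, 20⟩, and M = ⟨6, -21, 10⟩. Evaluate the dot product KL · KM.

KL = L − K = (-2, -31, 21)
KM = M − K = (14, -43, 11)
KL · KM = (-2)·14 + (-31)·(-43) + 21·11 = -28 + 1333 + 231 = 1536

1536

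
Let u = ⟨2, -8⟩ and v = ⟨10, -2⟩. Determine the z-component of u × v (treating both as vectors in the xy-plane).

76

2·(-2) - (-8)·10 = -4 - (-80) = 76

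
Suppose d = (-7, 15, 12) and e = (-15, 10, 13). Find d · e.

411

d · e = (-7)·(-15) + 15·10 + 12·13 = 105 + 150 + 156 = 411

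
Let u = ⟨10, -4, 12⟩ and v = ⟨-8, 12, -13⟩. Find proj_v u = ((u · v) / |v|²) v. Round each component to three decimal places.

(6.027, -9.040, 9.793)

u · v = 10·(-8) + (-4)·12 + 12·(-13) = -80 - 48 - 156 = -284
|v|² = 64 + 144 + 169 = 377
proj_v u = (-284/377) · (-8, 12, -13) ≈ (6.027, -9.040, 9.793)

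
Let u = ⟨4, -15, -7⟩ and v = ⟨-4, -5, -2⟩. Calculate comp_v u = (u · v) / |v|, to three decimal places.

u · v = 4·(-4) + (-15)·(-5) + (-7)·(-2) = -16 + 75 + 14 = 73
|v| = √(16 + 25 + 4) = √45 ≈ 6.7082
comp_v u = 73 / √45 ≈ 10.882

10.882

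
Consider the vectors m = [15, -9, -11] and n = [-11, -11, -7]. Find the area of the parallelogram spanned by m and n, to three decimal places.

352.329

i: (-9)·(-7) - (-11)·(-11) = 63 - 121 = -58
j: (-11)·(-11) - 15·(-7) = 121 - (-105) = 226
k: 15·(-11) - (-9)·(-11) = -165 - 99 = -264
m × n = (-58, 226, -264)
|m × n| = √((-58)² + 226² + (-264)²) = √124136 ≈ 352.3294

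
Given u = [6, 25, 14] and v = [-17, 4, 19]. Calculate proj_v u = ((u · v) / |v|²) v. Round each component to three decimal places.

u · v = 6·(-17) + 25·4 + 14·19 = -102 + 100 + 266 = 264
|v|² = 289 + 16 + 361 = 666
proj_v u = (264/666) · (-17, 4, 19) ≈ (-6.739, 1.586, 7.532)

(-6.739, 1.586, 7.532)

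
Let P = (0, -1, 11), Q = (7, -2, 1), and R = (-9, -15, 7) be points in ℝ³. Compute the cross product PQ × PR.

(-136, 118, -107)

PQ = (7, -1, -10)
PR = (-9, -14, -4)
i: (-1)·(-4) - (-10)·(-14) = 4 - 140 = -136
j: (-10)·(-9) - 7·(-4) = 90 - (-28) = 118
k: 7·(-14) - (-1)·(-9) = -98 - 9 = -107
PQ × PR = (-136, 118, -107)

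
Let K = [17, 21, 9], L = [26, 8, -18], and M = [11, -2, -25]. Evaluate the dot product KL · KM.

KL = L − K = (9, -13, -27)
KM = M − K = (-6, -23, -34)
KL · KM = 9·(-6) + (-13)·(-23) + (-27)·(-34) = -54 + 299 + 918 = 1163

1163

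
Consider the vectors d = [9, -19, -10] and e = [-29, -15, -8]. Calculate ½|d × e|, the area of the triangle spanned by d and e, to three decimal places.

387.829

i: (-19)·(-8) - (-10)·(-15) = 152 - 150 = 2
j: (-10)·(-29) - 9·(-8) = 290 - (-72) = 362
k: 9·(-15) - (-19)·(-29) = -135 - 551 = -686
d × e = (2, 362, -686)
|d × e| = √(2² + 362² + (-686)²) = √601644 ≈ 775.6571
area = ½ · 775.6571 ≈ 387.829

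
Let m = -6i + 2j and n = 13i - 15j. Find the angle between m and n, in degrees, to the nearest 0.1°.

m · n = (-6)·13 + 2·(-15) = -78 - 30 = -108
|m|² = 36 + 4 = 40,  |m| = √40 ≈ 6.324555
|n|² = 169 + 225 = 394,  |n| = √394 ≈ 19.849433
cos θ = -108 / (6.324555 · 19.849433) ≈ -0.86029
θ = arccos(-0.86029) ≈ 149.3°

149.3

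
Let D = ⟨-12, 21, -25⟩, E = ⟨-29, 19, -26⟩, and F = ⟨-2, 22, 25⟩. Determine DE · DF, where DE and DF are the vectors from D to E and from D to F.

DE = E − D = (-17, -2, -1)
DF = F − D = (10, 1, 50)
DE · DF = (-17)·10 + (-2)·1 + (-1)·50 = -170 - 2 - 50 = -222

-222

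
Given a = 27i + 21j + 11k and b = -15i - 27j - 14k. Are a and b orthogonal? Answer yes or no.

a · b = 27·(-15) + 21·(-27) + 11·(-14) = -405 - 567 - 154 = -1126
Nonzero, so the vectors are not orthogonal.

no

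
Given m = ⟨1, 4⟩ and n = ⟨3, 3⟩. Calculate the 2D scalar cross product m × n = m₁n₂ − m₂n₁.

1·3 - 4·3 = 3 - 12 = -9

-9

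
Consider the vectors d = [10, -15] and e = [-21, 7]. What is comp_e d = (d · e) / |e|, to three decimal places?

-14.230

d · e = 10·(-21) + (-15)·7 = -210 - 105 = -315
|e| = √(441 + 49) = √490 ≈ 22.1359
comp_e d = -315 / √490 ≈ -14.230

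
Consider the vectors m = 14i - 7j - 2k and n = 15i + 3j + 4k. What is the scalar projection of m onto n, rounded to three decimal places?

11.447

m · n = 14·15 + (-7)·3 + (-2)·4 = 210 - 21 - 8 = 181
|n| = √(225 + 9 + 16) = √250 ≈ 15.8114
comp_n m = 181 / √250 ≈ 11.447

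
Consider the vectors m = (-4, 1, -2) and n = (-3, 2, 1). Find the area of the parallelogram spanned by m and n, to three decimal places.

i: 1·1 - (-2)·2 = 1 - (-4) = 5
j: (-2)·(-3) - (-4)·1 = 6 - (-4) = 10
k: (-4)·2 - 1·(-3) = -8 - (-3) = -5
m × n = (5, 10, -5)
|m × n| = √(5² + 10² + (-5)²) = √150 ≈ 12.2474

12.247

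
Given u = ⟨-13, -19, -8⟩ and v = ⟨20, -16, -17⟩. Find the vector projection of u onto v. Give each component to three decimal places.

u · v = (-13)·20 + (-19)·(-16) + (-8)·(-17) = -260 + 304 + 136 = 180
|v|² = 400 + 256 + 289 = 945
proj_v u = (180/945) · (20, -16, -17) ≈ (3.810, -3.048, -3.238)

(3.810, -3.048, -3.238)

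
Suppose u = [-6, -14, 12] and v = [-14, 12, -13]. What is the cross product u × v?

(38, -246, -268)

i: (-14)·(-13) - 12·12 = 182 - 144 = 38
j: 12·(-14) - (-6)·(-13) = -168 - 78 = -246
k: (-6)·12 - (-14)·(-14) = -72 - 196 = -268
u × v = (38, -246, -268)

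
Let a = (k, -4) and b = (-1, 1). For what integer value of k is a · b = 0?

-4

a · b = k·(-1) + (-4)·1 = -4 - 1k
Set equal to 0: -1k = 4, so k = -4.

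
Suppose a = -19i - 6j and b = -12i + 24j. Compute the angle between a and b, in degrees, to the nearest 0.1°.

81.0

a · b = (-19)·(-12) + (-6)·24 = 228 - 144 = 84
|a|² = 361 + 36 = 397,  |a| = √397 ≈ 19.924859
|b|² = 144 + 576 = 720,  |b| = √720 ≈ 26.832816
cos θ = 84 / (19.924859 · 26.832816) ≈ 0.15712
θ = arccos(0.15712) ≈ 81.0°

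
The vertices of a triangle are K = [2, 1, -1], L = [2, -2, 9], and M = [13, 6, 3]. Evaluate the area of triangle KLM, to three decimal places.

65.255

KL = (0, -3, 10),  KM = (11, 5, 4)
i: (-3)·4 - 10·5 = -12 - 50 = -62
j: 10·11 - 0·4 = 110 - 0 = 110
k: 0·5 - (-3)·11 = 0 - (-33) = 33
KL × KM = (-62, 110, 33)
|KL × KM| = √17033 ≈ 130.5105
area = ½ · 130.5105 ≈ 65.255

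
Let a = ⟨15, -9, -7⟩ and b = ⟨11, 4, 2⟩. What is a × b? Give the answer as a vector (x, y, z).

(10, -107, 159)

i: (-9)·2 - (-7)·4 = -18 - (-28) = 10
j: (-7)·11 - 15·2 = -77 - 30 = -107
k: 15·4 - (-9)·11 = 60 - (-99) = 159
a × b = (10, -107, 159)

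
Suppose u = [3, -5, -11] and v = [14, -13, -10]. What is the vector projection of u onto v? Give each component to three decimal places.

(6.533, -6.067, -4.667)

u · v = 3·14 + (-5)·(-13) + (-11)·(-10) = 42 + 65 + 110 = 217
|v|² = 196 + 169 + 100 = 465
proj_v u = (217/465) · (14, -13, -10) ≈ (6.533, -6.067, -4.667)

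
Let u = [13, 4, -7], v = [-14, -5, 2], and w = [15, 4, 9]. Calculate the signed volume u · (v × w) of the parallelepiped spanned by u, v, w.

-198

v × w:
i: (-5)·9 - 2·4 = -45 - 8 = -53
j: 2·15 - (-14)·9 = 30 - (-126) = 156
k: (-14)·4 - (-5)·15 = -56 - (-75) = 19
v × w = (-53, 156, 19)
u · (v × w) = 13·(-53) + 4·156 + (-7)·19 = -689 + 624 - 133 = -198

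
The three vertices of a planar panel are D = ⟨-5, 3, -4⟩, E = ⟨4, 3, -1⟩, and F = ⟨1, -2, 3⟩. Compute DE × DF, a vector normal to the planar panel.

(15, -45, -45)

DE = (9, 0, 3)
DF = (6, -5, 7)
i: 0·7 - 3·(-5) = 0 - (-15) = 15
j: 3·6 - 9·7 = 18 - 63 = -45
k: 9·(-5) - 0·6 = -45 - 0 = -45
DE × DF = (15, -45, -45)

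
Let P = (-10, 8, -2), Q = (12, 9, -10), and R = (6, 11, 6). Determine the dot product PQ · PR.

291

PQ = Q − P = (22, 1, -8)
PR = R − P = (16, 3, 8)
PQ · PR = 22·16 + 1·3 + (-8)·8 = 352 + 3 - 64 = 291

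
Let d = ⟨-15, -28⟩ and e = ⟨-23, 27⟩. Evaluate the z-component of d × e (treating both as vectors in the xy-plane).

-1049

(-15)·27 - (-28)·(-23) = -405 - 644 = -1049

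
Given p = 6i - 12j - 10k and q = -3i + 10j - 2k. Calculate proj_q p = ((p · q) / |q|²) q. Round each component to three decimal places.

p · q = 6·(-3) + (-12)·10 + (-10)·(-2) = -18 - 120 + 20 = -118
|q|² = 9 + 100 + 4 = 113
proj_q p = (-118/113) · (-3, 10, -2) ≈ (3.133, -10.442, 2.088)

(3.133, -10.442, 2.088)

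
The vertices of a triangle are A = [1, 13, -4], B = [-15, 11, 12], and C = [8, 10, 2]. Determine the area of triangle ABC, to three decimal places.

AB = (-16, -2, 16),  AC = (7, -3, 6)
i: (-2)·6 - 16·(-3) = -12 - (-48) = 36
j: 16·7 - (-16)·6 = 112 - (-96) = 208
k: (-16)·(-3) - (-2)·7 = 48 - (-14) = 62
AB × AC = (36, 208, 62)
|AB × AC| = √48404 ≈ 220.0091
area = ½ · 220.0091 ≈ 110.005

110.005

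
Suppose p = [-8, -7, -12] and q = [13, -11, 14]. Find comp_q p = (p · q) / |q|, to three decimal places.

-8.845

p · q = (-8)·13 + (-7)·(-11) + (-12)·14 = -104 + 77 - 168 = -195
|q| = √(169 + 121 + 196) = √486 ≈ 22.0454
comp_q p = -195 / √486 ≈ -8.845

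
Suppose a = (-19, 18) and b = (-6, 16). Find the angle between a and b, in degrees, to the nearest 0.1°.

26.0

a · b = (-19)·(-6) + 18·16 = 114 + 288 = 402
|a|² = 361 + 324 = 685,  |a| = √685 ≈ 26.172505
|b|² = 36 + 256 = 292,  |b| = √292 ≈ 17.088007
cos θ = 402 / (26.172505 · 17.088007) ≈ 0.89885
θ = arccos(0.89885) ≈ 26.0°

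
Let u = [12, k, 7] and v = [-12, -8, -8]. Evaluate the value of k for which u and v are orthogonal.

-25

u · v = 12·(-12) + k·(-8) + 7·(-8) = -200 - 8k
Set equal to 0: -8k = 200, so k = -25.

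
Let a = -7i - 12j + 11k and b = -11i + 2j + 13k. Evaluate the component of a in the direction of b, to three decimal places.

a · b = (-7)·(-11) + (-12)·2 + 11·13 = 77 - 24 + 143 = 196
|b| = √(121 + 4 + 169) = √294 ≈ 17.1464
comp_b a = 196 / √294 ≈ 11.431

11.431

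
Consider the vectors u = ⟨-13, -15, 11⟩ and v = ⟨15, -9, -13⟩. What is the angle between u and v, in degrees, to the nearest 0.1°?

u · v = (-13)·15 + (-15)·(-9) + 11·(-13) = -195 + 135 - 143 = -203
|u|² = 169 + 225 + 121 = 515,  |u| = √515 ≈ 22.693611
|v|² = 225 + 81 + 169 = 475,  |v| = √475 ≈ 21.794495
cos θ = -203 / (22.693611 · 21.794495) ≈ -0.41044
θ = arccos(-0.41044) ≈ 114.2°

114.2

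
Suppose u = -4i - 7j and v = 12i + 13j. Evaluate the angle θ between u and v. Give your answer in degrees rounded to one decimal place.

167.0

u · v = (-4)·12 + (-7)·13 = -48 - 91 = -139
|u|² = 16 + 49 = 65,  |u| = √65 ≈ 8.062258
|v|² = 144 + 169 = 313,  |v| = √313 ≈ 17.691806
cos θ = -139 / (8.062258 · 17.691806) ≈ -0.97451
θ = arccos(-0.97451) ≈ 167.0°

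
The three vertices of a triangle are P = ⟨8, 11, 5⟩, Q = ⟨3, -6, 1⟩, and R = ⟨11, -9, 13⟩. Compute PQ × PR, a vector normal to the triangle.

(-216, 28, 151)

PQ = (-5, -17, -4)
PR = (3, -20, 8)
i: (-17)·8 - (-4)·(-20) = -136 - 80 = -216
j: (-4)·3 - (-5)·8 = -12 - (-40) = 28
k: (-5)·(-20) - (-17)·3 = 100 - (-51) = 151
PQ × PR = (-216, 28, 151)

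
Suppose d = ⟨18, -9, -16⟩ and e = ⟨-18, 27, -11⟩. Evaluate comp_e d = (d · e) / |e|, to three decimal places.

-11.411

d · e = 18·(-18) + (-9)·27 + (-16)·(-11) = -324 - 243 + 176 = -391
|e| = √(324 + 729 + 121) = √1174 ≈ 34.2637
comp_e d = -391 / √1174 ≈ -11.411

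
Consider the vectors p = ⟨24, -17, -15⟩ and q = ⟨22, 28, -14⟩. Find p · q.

262

p · q = 24·22 + (-17)·28 + (-15)·(-14) = 528 - 476 + 210 = 262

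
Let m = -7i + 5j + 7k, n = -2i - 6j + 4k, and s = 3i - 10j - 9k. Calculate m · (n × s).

-422

n × s:
i: (-6)·(-9) - 4·(-10) = 54 - (-40) = 94
j: 4·3 - (-2)·(-9) = 12 - 18 = -6
k: (-2)·(-10) - (-6)·3 = 20 - (-18) = 38
n × s = (94, -6, 38)
m · (n × s) = (-7)·94 + 5·(-6) + 7·38 = -658 - 30 + 266 = -422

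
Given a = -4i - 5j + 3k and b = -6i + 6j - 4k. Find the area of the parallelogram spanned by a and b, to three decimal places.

i: (-5)·(-4) - 3·6 = 20 - 18 = 2
j: 3·(-6) - (-4)·(-4) = -18 - 16 = -34
k: (-4)·6 - (-5)·(-6) = -24 - 30 = -54
a × b = (2, -34, -54)
|a × b| = √(2² + (-34)² + (-54)²) = √4076 ≈ 63.8436

63.844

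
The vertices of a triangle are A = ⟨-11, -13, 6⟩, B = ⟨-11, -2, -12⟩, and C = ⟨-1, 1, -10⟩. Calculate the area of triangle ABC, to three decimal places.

AB = (0, 11, -18),  AC = (10, 14, -16)
i: 11·(-16) - (-18)·14 = -176 - (-252) = 76
j: (-18)·10 - 0·(-16) = -180 - 0 = -180
k: 0·14 - 11·10 = 0 - 110 = -110
AB × AC = (76, -180, -110)
|AB × AC| = √50276 ≈ 224.2231
area = ½ · 224.2231 ≈ 112.112

112.112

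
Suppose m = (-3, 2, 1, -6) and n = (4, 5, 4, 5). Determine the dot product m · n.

-28

m · n = (-3)·4 + 2·5 + 1·4 + (-6)·5 = -12 + 10 + 4 - 30 = -28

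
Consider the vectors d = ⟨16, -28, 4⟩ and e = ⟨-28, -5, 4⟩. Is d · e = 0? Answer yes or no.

no

d · e = 16·(-28) + (-28)·(-5) + 4·4 = -448 + 140 + 16 = -292
Nonzero, so the vectors are not orthogonal.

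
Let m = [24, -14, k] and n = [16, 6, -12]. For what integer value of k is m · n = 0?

25

m · n = 24·16 + (-14)·6 + k·(-12) = 300 - 12k
Set equal to 0: -12k = -300, so k = 25.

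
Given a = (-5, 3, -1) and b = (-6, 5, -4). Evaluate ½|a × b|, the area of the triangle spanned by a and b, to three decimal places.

8.573

i: 3·(-4) - (-1)·5 = -12 - (-5) = -7
j: (-1)·(-6) - (-5)·(-4) = 6 - 20 = -14
k: (-5)·5 - 3·(-6) = -25 - (-18) = -7
a × b = (-7, -14, -7)
|a × b| = √((-7)² + (-14)² + (-7)²) = √294 ≈ 17.1464
area = ½ · 17.1464 ≈ 8.573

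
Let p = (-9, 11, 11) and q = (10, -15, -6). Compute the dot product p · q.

-321

p · q = (-9)·10 + 11·(-15) + 11·(-6) = -90 - 165 - 66 = -321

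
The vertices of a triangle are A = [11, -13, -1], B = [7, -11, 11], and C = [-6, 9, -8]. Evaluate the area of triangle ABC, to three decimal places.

183.046

AB = (-4, 2, 12),  AC = (-17, 22, -7)
i: 2·(-7) - 12·22 = -14 - 264 = -278
j: 12·(-17) - (-4)·(-7) = -204 - 28 = -232
k: (-4)·22 - 2·(-17) = -88 - (-34) = -54
AB × AC = (-278, -232, -54)
|AB × AC| = √134024 ≈ 366.0929
area = ½ · 366.0929 ≈ 183.046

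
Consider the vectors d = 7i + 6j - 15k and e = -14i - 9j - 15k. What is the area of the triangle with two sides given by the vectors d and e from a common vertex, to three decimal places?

i: 6·(-15) - (-15)·(-9) = -90 - 135 = -225
j: (-15)·(-14) - 7·(-15) = 210 - (-105) = 315
k: 7·(-9) - 6·(-14) = -63 - (-84) = 21
d × e = (-225, 315, 21)
|d × e| = √((-225)² + 315² + 21²) = √150291 ≈ 387.6738
area = ½ · 387.6738 ≈ 193.837

193.837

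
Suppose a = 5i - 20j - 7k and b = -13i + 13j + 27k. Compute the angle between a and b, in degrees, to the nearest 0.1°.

136.3

a · b = 5·(-13) + (-20)·13 + (-7)·27 = -65 - 260 - 189 = -514
|a|² = 25 + 400 + 49 = 474,  |a| = √474 ≈ 21.771541
|b|² = 169 + 169 + 729 = 1067,  |b| = √1067 ≈ 32.664966
cos θ = -514 / (21.771541 · 32.664966) ≈ -0.72276
θ = arccos(-0.72276) ≈ 136.3°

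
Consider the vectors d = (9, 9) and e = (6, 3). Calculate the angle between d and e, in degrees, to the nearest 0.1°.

d · e = 9·6 + 9·3 = 54 + 27 = 81
|d|² = 81 + 81 = 162,  |d| = √162 ≈ 12.727922
|e|² = 36 + 9 = 45,  |e| = √45 ≈ 6.708204
cos θ = 81 / (12.727922 · 6.708204) ≈ 0.94868
θ = arccos(0.94868) ≈ 18.4°

18.4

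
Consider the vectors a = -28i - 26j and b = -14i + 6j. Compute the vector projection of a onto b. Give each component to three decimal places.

a · b = (-28)·(-14) + (-26)·6 = 392 - 156 = 236
|b|² = 196 + 36 = 232
proj_b a = (236/232) · (-14, 6) ≈ (-14.241, 6.103)

(-14.241, 6.103)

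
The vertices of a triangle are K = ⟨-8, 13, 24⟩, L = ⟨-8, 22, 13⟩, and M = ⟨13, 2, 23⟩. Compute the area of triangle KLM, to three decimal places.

KL = (0, 9, -11),  KM = (21, -11, -1)
i: 9·(-1) - (-11)·(-11) = -9 - 121 = -130
j: (-11)·21 - 0·(-1) = -231 - 0 = -231
k: 0·(-11) - 9·21 = 0 - 189 = -189
KL × KM = (-130, -231, -189)
|KL × KM| = √105982 ≈ 325.5488
area = ½ · 325.5488 ≈ 162.774

162.774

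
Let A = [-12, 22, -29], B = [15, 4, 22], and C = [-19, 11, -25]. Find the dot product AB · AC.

213

AB = B − A = (27, -18, 51)
AC = C − A = (-7, -11, 4)
AB · AC = 27·(-7) + (-18)·(-11) + 51·4 = -189 + 198 + 204 = 213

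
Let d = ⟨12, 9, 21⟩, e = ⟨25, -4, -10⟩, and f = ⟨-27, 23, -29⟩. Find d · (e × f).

22914

e × f:
i: (-4)·(-29) - (-10)·23 = 116 - (-230) = 346
j: (-10)·(-27) - 25·(-29) = 270 - (-725) = 995
k: 25·23 - (-4)·(-27) = 575 - 108 = 467
e × f = (346, 995, 467)
d · (e × f) = 12·346 + 9·995 + 21·467 = 4152 + 8955 + 9807 = 22914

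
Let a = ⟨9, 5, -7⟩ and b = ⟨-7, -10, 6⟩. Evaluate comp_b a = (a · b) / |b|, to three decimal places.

-11.396

a · b = 9·(-7) + 5·(-10) + (-7)·6 = -63 - 50 - 42 = -155
|b| = √(49 + 100 + 36) = √185 ≈ 13.6015
comp_b a = -155 / √185 ≈ -11.396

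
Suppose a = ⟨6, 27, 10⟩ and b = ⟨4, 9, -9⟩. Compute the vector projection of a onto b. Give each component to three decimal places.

(3.978, 8.949, -8.949)

a · b = 6·4 + 27·9 + 10·(-9) = 24 + 243 - 90 = 177
|b|² = 16 + 81 + 81 = 178
proj_b a = (177/178) · (4, 9, -9) ≈ (3.978, 8.949, -8.949)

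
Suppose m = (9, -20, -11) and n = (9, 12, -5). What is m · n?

m · n = 9·9 + (-20)·12 + (-11)·(-5) = 81 - 240 + 55 = -104

-104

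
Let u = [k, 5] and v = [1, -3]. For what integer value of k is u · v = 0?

u · v = k·1 + 5·(-3) = -15 + 1k
Set equal to 0: 1k = 15, so k = 15.

15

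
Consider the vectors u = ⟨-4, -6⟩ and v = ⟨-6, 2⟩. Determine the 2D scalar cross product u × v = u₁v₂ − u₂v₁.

(-4)·2 - (-6)·(-6) = -8 - 36 = -44

-44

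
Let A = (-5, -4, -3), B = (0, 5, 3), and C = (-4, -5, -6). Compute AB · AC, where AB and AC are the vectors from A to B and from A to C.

-22

AB = B − A = (5, 9, 6)
AC = C − A = (1, -1, -3)
AB · AC = 5·1 + 9·(-1) + 6·(-3) = 5 - 9 - 18 = -22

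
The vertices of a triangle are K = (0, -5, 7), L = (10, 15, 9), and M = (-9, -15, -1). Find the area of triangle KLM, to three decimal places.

86.377

KL = (10, 20, 2),  KM = (-9, -10, -8)
i: 20·(-8) - 2·(-10) = -160 - (-20) = -140
j: 2·(-9) - 10·(-8) = -18 - (-80) = 62
k: 10·(-10) - 20·(-9) = -100 - (-180) = 80
KL × KM = (-140, 62, 80)
|KL × KM| = √29844 ≈ 172.7542
area = ½ · 172.7542 ≈ 86.377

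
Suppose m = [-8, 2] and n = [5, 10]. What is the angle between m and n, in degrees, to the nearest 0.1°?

102.5

m · n = (-8)·5 + 2·10 = -40 + 20 = -20
|m|² = 64 + 4 = 68,  |m| = √68 ≈ 8.246211
|n|² = 25 + 100 = 125,  |n| = √125 ≈ 11.180340
cos θ = -20 / (8.246211 · 11.180340) ≈ -0.21693
θ = arccos(-0.21693) ≈ 102.5°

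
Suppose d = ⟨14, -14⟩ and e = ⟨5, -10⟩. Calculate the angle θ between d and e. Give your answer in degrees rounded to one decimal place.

d · e = 14·5 + (-14)·(-10) = 70 + 140 = 210
|d|² = 196 + 196 = 392,  |d| = √392 ≈ 19.798990
|e|² = 25 + 100 = 125,  |e| = √125 ≈ 11.180340
cos θ = 210 / (19.798990 · 11.180340) ≈ 0.94868
θ = arccos(0.94868) ≈ 18.4°

18.4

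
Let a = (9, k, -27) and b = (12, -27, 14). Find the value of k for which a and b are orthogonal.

-10

a · b = 9·12 + k·(-27) + (-27)·14 = -270 - 27k
Set equal to 0: -27k = 270, so k = -10.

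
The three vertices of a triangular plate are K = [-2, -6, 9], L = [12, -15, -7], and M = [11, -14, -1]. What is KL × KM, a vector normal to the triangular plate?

(-38, -68, 5)

KL = (14, -9, -16)
KM = (13, -8, -10)
i: (-9)·(-10) - (-16)·(-8) = 90 - 128 = -38
j: (-16)·13 - 14·(-10) = -208 - (-140) = -68
k: 14·(-8) - (-9)·13 = -112 - (-117) = 5
KL × KM = (-38, -68, 5)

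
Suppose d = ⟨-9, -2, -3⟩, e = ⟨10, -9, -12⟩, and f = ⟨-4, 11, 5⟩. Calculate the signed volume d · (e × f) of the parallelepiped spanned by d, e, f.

-1001

e × f:
i: (-9)·5 - (-12)·11 = -45 - (-132) = 87
j: (-12)·(-4) - 10·5 = 48 - 50 = -2
k: 10·11 - (-9)·(-4) = 110 - 36 = 74
e × f = (87, -2, 74)
d · (e × f) = (-9)·87 + (-2)·(-2) + (-3)·74 = -783 + 4 - 222 = -1001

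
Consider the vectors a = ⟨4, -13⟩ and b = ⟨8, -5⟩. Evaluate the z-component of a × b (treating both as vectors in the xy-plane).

84

4·(-5) - (-13)·8 = -20 - (-104) = 84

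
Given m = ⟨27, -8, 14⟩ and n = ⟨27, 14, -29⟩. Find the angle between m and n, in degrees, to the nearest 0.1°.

m · n = 27·27 + (-8)·14 + 14·(-29) = 729 - 112 - 406 = 211
|m|² = 729 + 64 + 196 = 989,  |m| = √989 ≈ 31.448370
|n|² = 729 + 196 + 841 = 1766,  |n| = √1766 ≈ 42.023803
cos θ = 211 / (31.448370 · 42.023803) ≈ 0.15966
θ = arccos(0.15966) ≈ 80.8°

80.8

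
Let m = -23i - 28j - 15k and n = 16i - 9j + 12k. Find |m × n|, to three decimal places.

i: (-28)·12 - (-15)·(-9) = -336 - 135 = -471
j: (-15)·16 - (-23)·12 = -240 - (-276) = 36
k: (-23)·(-9) - (-28)·16 = 207 - (-448) = 655
m × n = (-471, 36, 655)
|m × n| = √((-471)² + 36² + 655²) = √652162 ≈ 807.5655

807.565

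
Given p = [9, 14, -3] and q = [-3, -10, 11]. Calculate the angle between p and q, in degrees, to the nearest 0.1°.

141.2

p · q = 9·(-3) + 14·(-10) + (-3)·11 = -27 - 140 - 33 = -200
|p|² = 81 + 196 + 9 = 286,  |p| = √286 ≈ 16.911535
|q|² = 9 + 100 + 121 = 230,  |q| = √230 ≈ 15.165751
cos θ = -200 / (16.911535 · 15.165751) ≈ -0.77980
θ = arccos(-0.77980) ≈ 141.2°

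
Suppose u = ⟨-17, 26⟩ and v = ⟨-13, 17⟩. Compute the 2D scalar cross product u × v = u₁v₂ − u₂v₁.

49

(-17)·17 - 26·(-13) = -289 - (-338) = 49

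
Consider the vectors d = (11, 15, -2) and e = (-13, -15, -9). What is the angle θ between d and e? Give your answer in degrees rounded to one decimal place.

d · e = 11·(-13) + 15·(-15) + (-2)·(-9) = -143 - 225 + 18 = -350
|d|² = 121 + 225 + 4 = 350,  |d| = √350 ≈ 18.708287
|e|² = 169 + 225 + 81 = 475,  |e| = √475 ≈ 21.794495
cos θ = -350 / (18.708287 · 21.794495) ≈ -0.85840
θ = arccos(-0.85840) ≈ 149.1°

149.1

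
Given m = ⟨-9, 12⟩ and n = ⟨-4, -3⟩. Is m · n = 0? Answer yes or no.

m · n = (-9)·(-4) + 12·(-3) = 36 - 36 = 0
Zero, so the vectors are orthogonal.

yes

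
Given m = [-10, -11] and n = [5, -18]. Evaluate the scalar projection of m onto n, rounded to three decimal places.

m · n = (-10)·5 + (-11)·(-18) = -50 + 198 = 148
|n| = √(25 + 324) = √349 ≈ 18.6815
comp_n m = 148 / √349 ≈ 7.922

7.922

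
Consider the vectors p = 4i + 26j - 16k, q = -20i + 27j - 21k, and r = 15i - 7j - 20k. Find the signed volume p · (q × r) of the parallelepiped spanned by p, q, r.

q × r:
i: 27·(-20) - (-21)·(-7) = -540 - 147 = -687
j: (-21)·15 - (-20)·(-20) = -315 - 400 = -715
k: (-20)·(-7) - 27·15 = 140 - 405 = -265
q × r = (-687, -715, -265)
p · (q × r) = 4·(-687) + 26·(-715) + (-16)·(-265) = -2748 - 18590 + 4240 = -17098

-17098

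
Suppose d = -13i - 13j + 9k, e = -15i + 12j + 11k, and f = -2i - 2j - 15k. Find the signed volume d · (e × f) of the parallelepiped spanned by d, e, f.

e × f:
i: 12·(-15) - 11·(-2) = -180 - (-22) = -158
j: 11·(-2) - (-15)·(-15) = -22 - 225 = -247
k: (-15)·(-2) - 12·(-2) = 30 - (-24) = 54
e × f = (-158, -247, 54)
d · (e × f) = (-13)·(-158) + (-13)·(-247) + 9·54 = 2054 + 3211 + 486 = 5751

5751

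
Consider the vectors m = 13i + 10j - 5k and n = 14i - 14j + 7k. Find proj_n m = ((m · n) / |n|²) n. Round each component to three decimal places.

(0.222, -0.222, 0.111)

m · n = 13·14 + 10·(-14) + (-5)·7 = 182 - 140 - 35 = 7
|n|² = 196 + 196 + 49 = 441
proj_n m = (7/441) · (14, -14, 7) ≈ (0.222, -0.222, 0.111)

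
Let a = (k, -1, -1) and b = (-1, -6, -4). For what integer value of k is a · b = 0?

10

a · b = k·(-1) + (-1)·(-6) + (-1)·(-4) = 10 - 1k
Set equal to 0: -1k = -10, so k = 10.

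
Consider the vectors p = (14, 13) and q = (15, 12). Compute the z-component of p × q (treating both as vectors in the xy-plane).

14·12 - 13·15 = 168 - 195 = -27

-27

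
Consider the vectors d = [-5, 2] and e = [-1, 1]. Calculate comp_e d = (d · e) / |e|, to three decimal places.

d · e = (-5)·(-1) + 2·1 = 5 + 2 = 7
|e| = √(1 + 1) = √2 ≈ 1.4142
comp_e d = 7 / √2 ≈ 4.950

4.950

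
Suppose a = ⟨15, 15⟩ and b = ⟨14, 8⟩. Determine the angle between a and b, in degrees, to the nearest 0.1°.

15.3

a · b = 15·14 + 15·8 = 210 + 120 = 330
|a|² = 225 + 225 = 450,  |a| = √450 ≈ 21.213203
|b|² = 196 + 64 = 260,  |b| = √260 ≈ 16.124515
cos θ = 330 / (21.213203 · 16.124515) ≈ 0.96476
θ = arccos(0.96476) ≈ 15.3°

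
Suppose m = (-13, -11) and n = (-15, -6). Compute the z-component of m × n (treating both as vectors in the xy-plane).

-87

(-13)·(-6) - (-11)·(-15) = 78 - 165 = -87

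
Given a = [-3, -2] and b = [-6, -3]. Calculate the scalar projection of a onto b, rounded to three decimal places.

3.578

a · b = (-3)·(-6) + (-2)·(-3) = 18 + 6 = 24
|b| = √(36 + 9) = √45 ≈ 6.7082
comp_b a = 24 / √45 ≈ 3.578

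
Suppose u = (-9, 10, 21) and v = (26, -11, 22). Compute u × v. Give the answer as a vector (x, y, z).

(451, 744, -161)

i: 10·22 - 21·(-11) = 220 - (-231) = 451
j: 21·26 - (-9)·22 = 546 - (-198) = 744
k: (-9)·(-11) - 10·26 = 99 - 260 = -161
u × v = (451, 744, -161)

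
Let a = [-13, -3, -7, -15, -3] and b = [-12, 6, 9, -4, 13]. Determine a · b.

a · b = (-13)·(-12) + (-3)·6 + (-7)·9 + (-15)·(-4) + (-3)·13 = 156 - 18 - 63 + 60 - 39 = 96

96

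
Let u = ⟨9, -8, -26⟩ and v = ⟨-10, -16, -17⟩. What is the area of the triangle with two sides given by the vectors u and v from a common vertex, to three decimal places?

273.471

i: (-8)·(-17) - (-26)·(-16) = 136 - 416 = -280
j: (-26)·(-10) - 9·(-17) = 260 - (-153) = 413
k: 9·(-16) - (-8)·(-10) = -144 - 80 = -224
u × v = (-280, 413, -224)
|u × v| = √((-280)² + 413² + (-224)²) = √299145 ≈ 546.9415
area = ½ · 546.9415 ≈ 273.471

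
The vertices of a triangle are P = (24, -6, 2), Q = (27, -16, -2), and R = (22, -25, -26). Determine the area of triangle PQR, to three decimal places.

PQ = (3, -10, -4),  PR = (-2, -19, -28)
i: (-10)·(-28) - (-4)·(-19) = 280 - 76 = 204
j: (-4)·(-2) - 3·(-28) = 8 - (-84) = 92
k: 3·(-19) - (-10)·(-2) = -57 - 20 = -77
PQ × PR = (204, 92, -77)
|PQ × PR| = √56009 ≈ 236.6622
area = ½ · 236.6622 ≈ 118.331

118.331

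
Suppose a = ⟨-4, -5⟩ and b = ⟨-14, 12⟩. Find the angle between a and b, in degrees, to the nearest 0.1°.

91.9

a · b = (-4)·(-14) + (-5)·12 = 56 - 60 = -4
|a|² = 16 + 25 = 41,  |a| = √41 ≈ 6.403124
|b|² = 196 + 144 = 340,  |b| = √340 ≈ 18.439089
cos θ = -4 / (6.403124 · 18.439089) ≈ -0.03388
θ = arccos(-0.03388) ≈ 91.9°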